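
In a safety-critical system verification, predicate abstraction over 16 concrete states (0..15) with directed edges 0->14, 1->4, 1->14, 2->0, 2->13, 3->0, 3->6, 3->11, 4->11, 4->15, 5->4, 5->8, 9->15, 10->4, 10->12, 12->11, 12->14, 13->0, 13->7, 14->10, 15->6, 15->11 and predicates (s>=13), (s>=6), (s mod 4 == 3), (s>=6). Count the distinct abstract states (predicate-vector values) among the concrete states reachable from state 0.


BFS from 0:
Concrete reachable: {0, 4, 6, 10, 11, 12, 14, 15}
Abstract via predicates (s>=13), (s>=6), (s mod 4 == 3), (s>=6):
  (0,0,0,0) <- {0, 4}
  (0,1,0,1) <- {6, 10, 12}
  (0,1,1,1) <- {11}
  (1,1,0,1) <- {14}
  (1,1,1,1) <- {15}
Distinct abstract states = 5

5


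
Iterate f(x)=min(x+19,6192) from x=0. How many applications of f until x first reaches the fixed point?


Step 1: x=0, cap=6192, increment=19
Step 2: x grows by 19 each step until capped at 6192; fixed point is x=6192
Step 3: iterations = ceil(6192/19) = 326

326


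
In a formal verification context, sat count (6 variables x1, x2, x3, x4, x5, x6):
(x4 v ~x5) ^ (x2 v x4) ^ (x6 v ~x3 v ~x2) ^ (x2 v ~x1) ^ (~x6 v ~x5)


CNF with 5 clauses over 6 vars (64 assignments).
An assignment satisfies CNF iff every clause has >=1 true literal.
Check each row (bits = x1,x2,x3,x4,x5,x6; clause T/F shown):
  row 0 [000000]: clauses=TFTTT -> 0
  row 1 [000001]: clauses=TFTTT -> 0
  row 2 [000010]: clauses=FFTTT -> 0
  row 3 [000011]: clauses=FFTTF -> 0
  row 4 [000100]: clauses=TTTTT -> 1
  (every remaining row is evaluated the same way; all 64 results are listed next)
Full result column, 8 rows per line (x1,x2,x3 fixed per line; x4,x5,x6 runs 000..111 left to right):
  rows 0-7 [x1,x2,x3=000]: 00001110  (ones: 3)
  rows 8-15 [x1,x2,x3=001]: 00001110  (ones: 3)
  rows 16-23 [x1,x2,x3=010]: 11001110  (ones: 5)
  rows 24-31 [x1,x2,x3=011]: 01000100  (ones: 2)
  rows 32-39 [x1,x2,x3=100]: 00000000  (ones: 0)
  rows 40-47 [x1,x2,x3=101]: 00000000  (ones: 0)
  rows 48-55 [x1,x2,x3=110]: 11001110  (ones: 5)
  rows 56-63 [x1,x2,x3=111]: 01000100  (ones: 2)
Satisfying assignments = 3+3+5+2+0+0+5+2 = 20

20


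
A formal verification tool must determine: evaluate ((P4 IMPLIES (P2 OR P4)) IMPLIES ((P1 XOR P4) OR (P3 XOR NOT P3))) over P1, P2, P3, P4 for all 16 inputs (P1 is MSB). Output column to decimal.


Formula: ((P4 IMPLIES (P2 OR P4)) IMPLIES ((P1 XOR P4) OR (P3 XOR NOT P3))) over P1, P2, P3, P4 (16 rows)
Evaluate each row (bits = P1,P2,P3,P4, MSB first):
  row 0 [0000]: ((0 IMPLIES (0 OR 0)) IMPLIES ((0 XOR 0) OR (0 XOR NOT 0))) -> 1
  row 1 [0001]: ((1 IMPLIES (0 OR 1)) IMPLIES ((0 XOR 1) OR (0 XOR NOT 0))) -> 1
  row 2 [0010]: ((0 IMPLIES (0 OR 0)) IMPLIES ((0 XOR 0) OR (1 XOR NOT 1))) -> 1
  row 3 [0011]: ((1 IMPLIES (0 OR 1)) IMPLIES ((0 XOR 1) OR (1 XOR NOT 1))) -> 1
  row 4 [0100]: ((0 IMPLIES (1 OR 0)) IMPLIES ((0 XOR 0) OR (0 XOR NOT 0))) -> 1
  row 5 [0101]: ((1 IMPLIES (1 OR 1)) IMPLIES ((0 XOR 1) OR (0 XOR NOT 0))) -> 1
  row 6 [0110]: ((0 IMPLIES (1 OR 0)) IMPLIES ((0 XOR 0) OR (1 XOR NOT 1))) -> 1
  row 7 [0111]: ((1 IMPLIES (1 OR 1)) IMPLIES ((0 XOR 1) OR (1 XOR NOT 1))) -> 1
  row 8 [1000]: ((0 IMPLIES (0 OR 0)) IMPLIES ((1 XOR 0) OR (0 XOR NOT 0))) -> 1
  row 9 [1001]: ((1 IMPLIES (0 OR 1)) IMPLIES ((1 XOR 1) OR (0 XOR NOT 0))) -> 1
  row 10 [1010]: ((0 IMPLIES (0 OR 0)) IMPLIES ((1 XOR 0) OR (1 XOR NOT 1))) -> 1
  row 11 [1011]: ((1 IMPLIES (0 OR 1)) IMPLIES ((1 XOR 1) OR (1 XOR NOT 1))) -> 1
  row 12 [1100]: ((0 IMPLIES (1 OR 0)) IMPLIES ((1 XOR 0) OR (0 XOR NOT 0))) -> 1
  row 13 [1101]: ((1 IMPLIES (1 OR 1)) IMPLIES ((1 XOR 1) OR (0 XOR NOT 0))) -> 1
  row 14 [1110]: ((0 IMPLIES (1 OR 0)) IMPLIES ((1 XOR 0) OR (1 XOR NOT 1))) -> 1
  row 15 [1111]: ((1 IMPLIES (1 OR 1)) IMPLIES ((1 XOR 1) OR (1 XOR NOT 1))) -> 1
Full result column, 4 rows per line (P1,P2 fixed per line; P3,P4 runs 00..11 left to right):
  rows 0-3 [P1,P2=00]: 1111  = hex F
  rows 4-7 [P1,P2=01]: 1111  = hex F
  rows 8-11 [P1,P2=10]: 1111  = hex F
  rows 12-15 [P1,P2=11]: 1111  = hex F
Output column (row 0 .. row 15) = 1111111111111111
Output column grouped in 4s = 1111 1111 1111 1111 = 0xFFFF
Convert to decimal digit by digit (value = value*16 + digit):
  F -> 15
  15*16 + 15 (F) = 255
  255*16 + 15 (F) = 4095
  4095*16 + 15 (F) = 65535
Decimal = 65535

65535


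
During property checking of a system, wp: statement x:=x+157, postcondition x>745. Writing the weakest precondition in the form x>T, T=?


Formula: wp(x:=E, P) = P[E/x] (substitute E for x in postcondition)
Step 1: Postcondition: x>745
Step 2: Substitute x+157 for x: x+157>745
Step 3: Solve for x: x > 745-157 = 588

588


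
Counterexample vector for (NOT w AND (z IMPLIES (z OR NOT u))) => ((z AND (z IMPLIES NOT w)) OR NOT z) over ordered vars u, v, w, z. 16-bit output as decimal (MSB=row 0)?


F1 = (NOT w AND (z IMPLIES (z OR NOT u)))
F2 = ((z AND (z IMPLIES NOT w)) OR NOT z)
Counterexample to F1=>F2 is where F1=1 and F2=0.
Evaluate each row (bits = u,v,w,z, MSB first):
  row 0 [0000]: F1=1 F2=1 -> F1&~F2 -> 0
  row 1 [0001]: F1=1 F2=1 -> F1&~F2 -> 0
  row 2 [0010]: F1=0 F2=1 -> F1&~F2 -> 0
  row 3 [0011]: F1=0 F2=0 -> F1&~F2 -> 0
  row 4 [0100]: F1=1 F2=1 -> F1&~F2 -> 0
  row 5 [0101]: F1=1 F2=1 -> F1&~F2 -> 0
  row 6 [0110]: F1=0 F2=1 -> F1&~F2 -> 0
  row 7 [0111]: F1=0 F2=0 -> F1&~F2 -> 0
  row 8 [1000]: F1=1 F2=1 -> F1&~F2 -> 0
  row 9 [1001]: F1=1 F2=1 -> F1&~F2 -> 0
  row 10 [1010]: F1=0 F2=1 -> F1&~F2 -> 0
  row 11 [1011]: F1=0 F2=0 -> F1&~F2 -> 0
  row 12 [1100]: F1=1 F2=1 -> F1&~F2 -> 0
  row 13 [1101]: F1=1 F2=1 -> F1&~F2 -> 0
  row 14 [1110]: F1=0 F2=1 -> F1&~F2 -> 0
  row 15 [1111]: F1=0 F2=0 -> F1&~F2 -> 0
Full result column, 4 rows per line (u,v fixed per line; w,z runs 00..11 left to right):
  rows 0-3 [u,v=00]: 0000  = hex 0
  rows 4-7 [u,v=01]: 0000  = hex 0
  rows 8-11 [u,v=10]: 0000  = hex 0
  rows 12-15 [u,v=11]: 0000  = hex 0
Counterexample vector (row 0 .. row 15) = 0000000000000000
Output column grouped in 4s = 0000 0000 0000 0000 = 0x0000
Convert to decimal digit by digit (value = value*16 + digit):
  0 -> 0
  0*16 + 0 = 0
  0*16 + 0 = 0
  0*16 + 0 = 0
Decimal = 0

0


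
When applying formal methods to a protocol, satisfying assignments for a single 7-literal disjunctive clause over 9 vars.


Step 1: Total=2^9=512
Step 2: Unsat when all 7 false: 2^2=4
Step 3: Sat=512-4=508

508


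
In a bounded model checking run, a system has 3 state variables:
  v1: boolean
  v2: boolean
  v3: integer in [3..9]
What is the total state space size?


State space = product of domain sizes of all variables.
Domain sizes:
  v1 (boolean): 2
  v2 (boolean): 2
  v3 (integer in [3..9]): 7
Product = 2 * 2 * 7 = 28

28


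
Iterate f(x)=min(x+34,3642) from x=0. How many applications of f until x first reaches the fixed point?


Step 1: x=0, cap=3642, increment=34
Step 2: x grows by 34 each step until capped at 3642; fixed point is x=3642
Step 3: iterations = ceil(3642/34) = 108

108


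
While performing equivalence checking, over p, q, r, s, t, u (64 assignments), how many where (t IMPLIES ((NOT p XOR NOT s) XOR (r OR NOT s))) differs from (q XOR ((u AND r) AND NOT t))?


F1 = (t IMPLIES ((NOT p XOR NOT s) XOR (r OR NOT s)))
F2 = (q XOR ((u AND r) AND NOT t))
Evaluate both on each of 64 rows (bits = p,q,r,s,t,u):
  row 0 [000000]: F1=1 F2=0 (differ) -> 1
  row 1 [000001]: F1=1 F2=0 (differ) -> 1
  row 2 [000010]: F1=1 F2=0 (differ) -> 1
  row 3 [000011]: F1=1 F2=0 (differ) -> 1
  row 4 [000100]: F1=1 F2=0 (differ) -> 1
  (every remaining row is evaluated the same way; all 64 results are listed next)
Full result column, 8 rows per line (p,q,r fixed per line; s,t,u runs 000..111 left to right):
  rows 0-7 [p,q,r=000]: 11111111  (ones: 8)
  rows 8-15 [p,q,r=001]: 10111000  (ones: 4)
  rows 16-23 [p,q,r=010]: 00000000  (ones: 0)
  rows 24-31 [p,q,r=011]: 01000111  (ones: 4)
  rows 32-39 [p,q,r=100]: 11001100  (ones: 4)
  rows 40-47 [p,q,r=101]: 10001011  (ones: 4)
  rows 48-55 [p,q,r=110]: 00110011  (ones: 4)
  rows 56-63 [p,q,r=111]: 01110100  (ones: 4)
Disagreements = 8+4+0+4+4+4+4+4 = 32

32


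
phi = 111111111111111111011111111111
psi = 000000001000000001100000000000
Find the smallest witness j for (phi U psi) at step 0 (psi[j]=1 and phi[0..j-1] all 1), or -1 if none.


(phi U psi) at 0: need smallest j with psi[j]=1 and phi[i]=1 for all i in [0,j).
Scan from step 0:
  step 0: phi=1, psi=0 -> continue
  step 1: phi=1, psi=0 -> continue
  step 2: phi=1, psi=0 -> continue
  step 3: phi=1, psi=0 -> continue
  step 8: psi=1 and phi held for [0,8) -> witness found
Witness step = 8

8


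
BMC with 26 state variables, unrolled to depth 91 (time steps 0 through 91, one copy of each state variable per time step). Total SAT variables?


BMC unrolls to depth k, creating one copy of each state var for steps 0..k.
Step count = 91 + 1 = 92 (steps 0 through 91)
Vars per step = 26
Total = 26 * 92 = 2392

2392


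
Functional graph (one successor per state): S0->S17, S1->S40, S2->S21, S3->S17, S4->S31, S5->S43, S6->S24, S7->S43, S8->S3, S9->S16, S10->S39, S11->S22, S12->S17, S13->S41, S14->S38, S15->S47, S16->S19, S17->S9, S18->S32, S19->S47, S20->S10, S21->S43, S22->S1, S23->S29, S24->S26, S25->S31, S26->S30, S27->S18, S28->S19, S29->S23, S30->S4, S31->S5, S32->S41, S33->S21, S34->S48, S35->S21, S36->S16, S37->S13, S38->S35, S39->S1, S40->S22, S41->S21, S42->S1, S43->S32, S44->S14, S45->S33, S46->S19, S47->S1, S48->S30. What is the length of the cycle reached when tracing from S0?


Trace from S0 until a state repeats:
  S0 -> S17 -> S9 -> S16 -> S19 -> S47 -> S1 -> S40 -> S22 -> S1
S1 first seen at step 6, revisited at step 9.
Cycle length = 9 - 6 = 3

3


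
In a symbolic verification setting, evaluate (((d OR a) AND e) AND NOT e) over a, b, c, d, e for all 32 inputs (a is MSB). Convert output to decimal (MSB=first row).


Formula: (((d OR a) AND e) AND NOT e) over a, b, c, d, e (32 rows)
Evaluate each row (bits = a,b,c,d,e, MSB first):
  row 0 [00000]: (((0 OR 0) AND 0) AND NOT 0) -> 0
  row 1 [00001]: (((0 OR 0) AND 1) AND NOT 1) -> 0
  row 2 [00010]: (((1 OR 0) AND 0) AND NOT 0) -> 0
  row 3 [00011]: (((1 OR 0) AND 1) AND NOT 1) -> 0
  row 4 [00100]: (((0 OR 0) AND 0) AND NOT 0) -> 0
  row 5 [00101]: (((0 OR 0) AND 1) AND NOT 1) -> 0
  row 6 [00110]: (((1 OR 0) AND 0) AND NOT 0) -> 0
  row 7 [00111]: (((1 OR 0) AND 1) AND NOT 1) -> 0
  row 8 [01000]: (((0 OR 0) AND 0) AND NOT 0) -> 0
  row 9 [01001]: (((0 OR 0) AND 1) AND NOT 1) -> 0
  row 10 [01010]: (((1 OR 0) AND 0) AND NOT 0) -> 0
  row 11 [01011]: (((1 OR 0) AND 1) AND NOT 1) -> 0
  row 12 [01100]: (((0 OR 0) AND 0) AND NOT 0) -> 0
  row 13 [01101]: (((0 OR 0) AND 1) AND NOT 1) -> 0
  row 14 [01110]: (((1 OR 0) AND 0) AND NOT 0) -> 0
  row 15 [01111]: (((1 OR 0) AND 1) AND NOT 1) -> 0
  row 16 [10000]: (((0 OR 1) AND 0) AND NOT 0) -> 0
  row 17 [10001]: (((0 OR 1) AND 1) AND NOT 1) -> 0
  row 18 [10010]: (((1 OR 1) AND 0) AND NOT 0) -> 0
  row 19 [10011]: (((1 OR 1) AND 1) AND NOT 1) -> 0
  row 20 [10100]: (((0 OR 1) AND 0) AND NOT 0) -> 0
  row 21 [10101]: (((0 OR 1) AND 1) AND NOT 1) -> 0
  row 22 [10110]: (((1 OR 1) AND 0) AND NOT 0) -> 0
  row 23 [10111]: (((1 OR 1) AND 1) AND NOT 1) -> 0
  row 24 [11000]: (((0 OR 1) AND 0) AND NOT 0) -> 0
  row 25 [11001]: (((0 OR 1) AND 1) AND NOT 1) -> 0
  row 26 [11010]: (((1 OR 1) AND 0) AND NOT 0) -> 0
  row 27 [11011]: (((1 OR 1) AND 1) AND NOT 1) -> 0
  row 28 [11100]: (((0 OR 1) AND 0) AND NOT 0) -> 0
  row 29 [11101]: (((0 OR 1) AND 1) AND NOT 1) -> 0
  row 30 [11110]: (((1 OR 1) AND 0) AND NOT 0) -> 0
  row 31 [11111]: (((1 OR 1) AND 1) AND NOT 1) -> 0
Full result column, 4 rows per line (a,b,c fixed per line; d,e runs 00..11 left to right):
  rows 0-3 [a,b,c=000]: 0000  = hex 0
  rows 4-7 [a,b,c=001]: 0000  = hex 0
  rows 8-11 [a,b,c=010]: 0000  = hex 0
  rows 12-15 [a,b,c=011]: 0000  = hex 0
  rows 16-19 [a,b,c=100]: 0000  = hex 0
  rows 20-23 [a,b,c=101]: 0000  = hex 0
  rows 24-27 [a,b,c=110]: 0000  = hex 0
  rows 28-31 [a,b,c=111]: 0000  = hex 0
Output column (row 0 .. row 31) = 00000000000000000000000000000000
Output column grouped in 4s = 0000 0000 0000 0000 0000 0000 0000 0000 = 0x00000000
Convert to decimal digit by digit (value = value*16 + digit):
  0 -> 0
  0*16 + 0 = 0
  0*16 + 0 = 0
  0*16 + 0 = 0
  0*16 + 0 = 0
  0*16 + 0 = 0
  0*16 + 0 = 0
  0*16 + 0 = 0
Decimal = 0

0


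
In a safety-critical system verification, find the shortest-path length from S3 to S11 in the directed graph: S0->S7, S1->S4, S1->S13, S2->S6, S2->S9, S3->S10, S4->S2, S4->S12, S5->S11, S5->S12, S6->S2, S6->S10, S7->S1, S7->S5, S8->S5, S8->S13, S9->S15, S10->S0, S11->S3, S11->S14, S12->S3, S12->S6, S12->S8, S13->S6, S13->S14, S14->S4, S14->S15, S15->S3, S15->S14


BFS layer-by-layer from S3:
  dist 0: {S3}
  dist 1: {S10}
  dist 2: {S0}
  dist 3: {S7}
  dist 4: {S1, S5}
  dist 5: {S4, S11, S12, S13}
  -> S11 reached at distance 5
Shortest path length = 5

5


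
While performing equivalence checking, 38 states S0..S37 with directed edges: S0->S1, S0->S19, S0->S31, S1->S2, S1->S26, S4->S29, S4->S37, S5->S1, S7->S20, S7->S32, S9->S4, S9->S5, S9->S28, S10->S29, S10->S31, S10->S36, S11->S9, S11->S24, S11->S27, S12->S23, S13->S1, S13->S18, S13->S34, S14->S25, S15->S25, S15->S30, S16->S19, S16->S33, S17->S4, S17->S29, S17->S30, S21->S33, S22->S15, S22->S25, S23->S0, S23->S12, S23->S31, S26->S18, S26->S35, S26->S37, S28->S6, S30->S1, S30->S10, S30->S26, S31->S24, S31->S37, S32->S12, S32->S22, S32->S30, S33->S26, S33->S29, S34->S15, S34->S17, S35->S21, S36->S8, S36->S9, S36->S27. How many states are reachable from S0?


BFS from S0:
  layer 0: {S0}
  layer 1: {S1, S19, S31}
  layer 2: {S2, S24, S26, S37}
  layer 3: {S18, S35}
  layer 4: {S21}
  layer 5: {S33}
  layer 6: {S29}
Reachable set: {S0, S1, S2, S18, S19, S21, S24, S26, S29, S31, S33, S35, S37}
Count = 13

13


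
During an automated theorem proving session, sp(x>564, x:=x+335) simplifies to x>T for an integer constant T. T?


Formula: sp(P, x:=E) = exists old_x. (x = E[old_x/x]) AND P[old_x/x] (old_x is the value of x before the assignment; eliminate old_x by solving x = E[old_x/x] for old_x)
Step 1: Precondition P: x>564, i.e. old_x > 564
Step 2: Assignment gives x = old_x + 335, so old_x = x - 335
Step 3: Substitute into P: x - 335 > 564
Step 4: Simplify: x > 564+335 = 899

899


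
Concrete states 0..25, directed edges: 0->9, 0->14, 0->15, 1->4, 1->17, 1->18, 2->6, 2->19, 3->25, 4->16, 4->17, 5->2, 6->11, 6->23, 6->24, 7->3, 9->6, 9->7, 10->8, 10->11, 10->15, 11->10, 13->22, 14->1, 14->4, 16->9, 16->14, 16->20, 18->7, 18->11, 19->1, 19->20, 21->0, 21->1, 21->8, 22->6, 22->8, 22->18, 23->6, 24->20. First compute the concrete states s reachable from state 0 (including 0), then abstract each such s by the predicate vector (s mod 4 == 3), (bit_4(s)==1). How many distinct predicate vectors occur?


BFS from 0:
Concrete reachable: {0, 1, 3, 4, 6, 7, 8, 9, 10, 11, 14, 15, 16, 17, 18, 20, 23, 24, 25}
Abstract via predicates (s mod 4 == 3), (bit_4(s)==1):
  (0,0) <- {0, 1, 4, 6, 8, 9, 10, 14}
  (0,1) <- {16, 17, 18, 20, 24, 25}
  (1,0) <- {3, 7, 11, 15}
  (1,1) <- {23}
Distinct abstract states = 4

4


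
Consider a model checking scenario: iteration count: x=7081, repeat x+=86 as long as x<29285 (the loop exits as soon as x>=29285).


Step 1: x goes from 7081 toward 29285 by 86; the body runs while x<29285, so iterations = ceil((bound-start)/step)
Step 2: Distance=22204
Step 3: ceil(22204/86)=259

259


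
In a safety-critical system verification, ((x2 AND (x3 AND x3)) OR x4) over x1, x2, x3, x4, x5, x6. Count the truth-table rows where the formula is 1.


Formula: ((x2 AND (x3 AND x3)) OR x4) over 6 vars (64 rows)
Evaluate each row (x1, x2, x3, x4, x5, x6 as bits, MSB first):
  row 0 [000000]: ((0 AND (0 AND 0)) OR 0) -> 0
  row 1 [000001]: ((0 AND (0 AND 0)) OR 0) -> 0
  row 2 [000010]: ((0 AND (0 AND 0)) OR 0) -> 0
  row 3 [000011]: ((0 AND (0 AND 0)) OR 0) -> 0
  row 4 [000100]: ((0 AND (0 AND 0)) OR 1) -> 1
  (every remaining row is evaluated the same way; all 64 results are listed next)
Full result column, 8 rows per line (x1,x2,x3 fixed per line; x4,x5,x6 runs 000..111 left to right):
  rows 0-7 [x1,x2,x3=000]: 00001111  (ones: 4)
  rows 8-15 [x1,x2,x3=001]: 00001111  (ones: 4)
  rows 16-23 [x1,x2,x3=010]: 00001111  (ones: 4)
  rows 24-31 [x1,x2,x3=011]: 11111111  (ones: 8)
  rows 32-39 [x1,x2,x3=100]: 00001111  (ones: 4)
  rows 40-47 [x1,x2,x3=101]: 00001111  (ones: 4)
  rows 48-55 [x1,x2,x3=110]: 00001111  (ones: 4)
  rows 56-63 [x1,x2,x3=111]: 11111111  (ones: 8)
Count of 1-rows = 4+4+4+8+4+4+4+8 = 40

40


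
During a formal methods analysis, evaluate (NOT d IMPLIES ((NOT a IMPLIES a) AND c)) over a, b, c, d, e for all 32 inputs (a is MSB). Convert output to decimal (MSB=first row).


Formula: (NOT d IMPLIES ((NOT a IMPLIES a) AND c)) over a, b, c, d, e (32 rows)
Evaluate each row (bits = a,b,c,d,e, MSB first):
  row 0 [00000]: (NOT 0 IMPLIES ((NOT 0 IMPLIES 0) AND 0)) -> 0
  row 1 [00001]: (NOT 0 IMPLIES ((NOT 0 IMPLIES 0) AND 0)) -> 0
  row 2 [00010]: (NOT 1 IMPLIES ((NOT 0 IMPLIES 0) AND 0)) -> 1
  row 3 [00011]: (NOT 1 IMPLIES ((NOT 0 IMPLIES 0) AND 0)) -> 1
  row 4 [00100]: (NOT 0 IMPLIES ((NOT 0 IMPLIES 0) AND 1)) -> 0
  row 5 [00101]: (NOT 0 IMPLIES ((NOT 0 IMPLIES 0) AND 1)) -> 0
  row 6 [00110]: (NOT 1 IMPLIES ((NOT 0 IMPLIES 0) AND 1)) -> 1
  row 7 [00111]: (NOT 1 IMPLIES ((NOT 0 IMPLIES 0) AND 1)) -> 1
  row 8 [01000]: (NOT 0 IMPLIES ((NOT 0 IMPLIES 0) AND 0)) -> 0
  row 9 [01001]: (NOT 0 IMPLIES ((NOT 0 IMPLIES 0) AND 0)) -> 0
  row 10 [01010]: (NOT 1 IMPLIES ((NOT 0 IMPLIES 0) AND 0)) -> 1
  row 11 [01011]: (NOT 1 IMPLIES ((NOT 0 IMPLIES 0) AND 0)) -> 1
  row 12 [01100]: (NOT 0 IMPLIES ((NOT 0 IMPLIES 0) AND 1)) -> 0
  row 13 [01101]: (NOT 0 IMPLIES ((NOT 0 IMPLIES 0) AND 1)) -> 0
  row 14 [01110]: (NOT 1 IMPLIES ((NOT 0 IMPLIES 0) AND 1)) -> 1
  row 15 [01111]: (NOT 1 IMPLIES ((NOT 0 IMPLIES 0) AND 1)) -> 1
  row 16 [10000]: (NOT 0 IMPLIES ((NOT 1 IMPLIES 1) AND 0)) -> 0
  row 17 [10001]: (NOT 0 IMPLIES ((NOT 1 IMPLIES 1) AND 0)) -> 0
  row 18 [10010]: (NOT 1 IMPLIES ((NOT 1 IMPLIES 1) AND 0)) -> 1
  row 19 [10011]: (NOT 1 IMPLIES ((NOT 1 IMPLIES 1) AND 0)) -> 1
  row 20 [10100]: (NOT 0 IMPLIES ((NOT 1 IMPLIES 1) AND 1)) -> 1
  row 21 [10101]: (NOT 0 IMPLIES ((NOT 1 IMPLIES 1) AND 1)) -> 1
  row 22 [10110]: (NOT 1 IMPLIES ((NOT 1 IMPLIES 1) AND 1)) -> 1
  row 23 [10111]: (NOT 1 IMPLIES ((NOT 1 IMPLIES 1) AND 1)) -> 1
  row 24 [11000]: (NOT 0 IMPLIES ((NOT 1 IMPLIES 1) AND 0)) -> 0
  row 25 [11001]: (NOT 0 IMPLIES ((NOT 1 IMPLIES 1) AND 0)) -> 0
  row 26 [11010]: (NOT 1 IMPLIES ((NOT 1 IMPLIES 1) AND 0)) -> 1
  row 27 [11011]: (NOT 1 IMPLIES ((NOT 1 IMPLIES 1) AND 0)) -> 1
  row 28 [11100]: (NOT 0 IMPLIES ((NOT 1 IMPLIES 1) AND 1)) -> 1
  row 29 [11101]: (NOT 0 IMPLIES ((NOT 1 IMPLIES 1) AND 1)) -> 1
  row 30 [11110]: (NOT 1 IMPLIES ((NOT 1 IMPLIES 1) AND 1)) -> 1
  row 31 [11111]: (NOT 1 IMPLIES ((NOT 1 IMPLIES 1) AND 1)) -> 1
Full result column, 4 rows per line (a,b,c fixed per line; d,e runs 00..11 left to right):
  rows 0-3 [a,b,c=000]: 0011  = hex 3
  rows 4-7 [a,b,c=001]: 0011  = hex 3
  rows 8-11 [a,b,c=010]: 0011  = hex 3
  rows 12-15 [a,b,c=011]: 0011  = hex 3
  rows 16-19 [a,b,c=100]: 0011  = hex 3
  rows 20-23 [a,b,c=101]: 1111  = hex F
  rows 24-27 [a,b,c=110]: 0011  = hex 3
  rows 28-31 [a,b,c=111]: 1111  = hex F
Output column (row 0 .. row 31) = 00110011001100110011111100111111
Output column grouped in 4s = 0011 0011 0011 0011 0011 1111 0011 1111 = 0x33333F3F
Convert to decimal digit by digit (value = value*16 + digit):
  3 -> 3
  3*16 + 3 = 51
  51*16 + 3 = 819
  819*16 + 3 = 13107
  13107*16 + 3 = 209715
  209715*16 + 15 (F) = 3355455
  3355455*16 + 3 = 53687283
  53687283*16 + 15 (F) = 858996543
Decimal = 858996543

858996543


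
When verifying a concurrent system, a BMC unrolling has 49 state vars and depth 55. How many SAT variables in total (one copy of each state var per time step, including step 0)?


BMC unrolls to depth k, creating one copy of each state var for steps 0..k.
Step count = 55 + 1 = 56 (steps 0 through 55)
Vars per step = 49
Total = 49 * 56 = 2744

2744


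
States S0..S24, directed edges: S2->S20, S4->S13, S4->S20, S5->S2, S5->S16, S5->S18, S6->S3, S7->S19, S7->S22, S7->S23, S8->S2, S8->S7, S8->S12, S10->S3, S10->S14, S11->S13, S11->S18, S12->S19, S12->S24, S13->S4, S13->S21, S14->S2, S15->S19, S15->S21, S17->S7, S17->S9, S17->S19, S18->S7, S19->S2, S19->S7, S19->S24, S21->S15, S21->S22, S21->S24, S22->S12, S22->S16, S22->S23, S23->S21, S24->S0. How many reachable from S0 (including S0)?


BFS from S0:
  layer 0: {S0}
Reachable set: {S0}
Count = 1

1


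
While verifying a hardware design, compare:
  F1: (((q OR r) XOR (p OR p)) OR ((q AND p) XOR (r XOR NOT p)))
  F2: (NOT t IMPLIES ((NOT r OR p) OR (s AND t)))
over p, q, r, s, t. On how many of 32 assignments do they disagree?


F1 = (((q OR r) XOR (p OR p)) OR ((q AND p) XOR (r XOR NOT p)))
F2 = (NOT t IMPLIES ((NOT r OR p) OR (s AND t)))
Evaluate both on each of 32 rows (bits = p,q,r,s,t):
  row 0 [00000]: F1=1 F2=1 -> 0
  row 1 [00001]: F1=1 F2=1 -> 0
  row 2 [00010]: F1=1 F2=1 -> 0
  row 3 [00011]: F1=1 F2=1 -> 0
  row 4 [00100]: F1=1 F2=0 (differ) -> 1
  row 5 [00101]: F1=1 F2=1 -> 0
  row 6 [00110]: F1=1 F2=0 (differ) -> 1
  row 7 [00111]: F1=1 F2=1 -> 0
  row 8 [01000]: F1=1 F2=1 -> 0
  row 9 [01001]: F1=1 F2=1 -> 0
  row 10 [01010]: F1=1 F2=1 -> 0
  row 11 [01011]: F1=1 F2=1 -> 0
  row 12 [01100]: F1=1 F2=0 (differ) -> 1
  row 13 [01101]: F1=1 F2=1 -> 0
  row 14 [01110]: F1=1 F2=0 (differ) -> 1
  row 15 [01111]: F1=1 F2=1 -> 0
  row 16 [10000]: F1=1 F2=1 -> 0
  row 17 [10001]: F1=1 F2=1 -> 0
  row 18 [10010]: F1=1 F2=1 -> 0
  row 19 [10011]: F1=1 F2=1 -> 0
  row 20 [10100]: F1=1 F2=1 -> 0
  row 21 [10101]: F1=1 F2=1 -> 0
  row 22 [10110]: F1=1 F2=1 -> 0
  row 23 [10111]: F1=1 F2=1 -> 0
  row 24 [11000]: F1=1 F2=1 -> 0
  row 25 [11001]: F1=1 F2=1 -> 0
  row 26 [11010]: F1=1 F2=1 -> 0
  row 27 [11011]: F1=1 F2=1 -> 0
  row 28 [11100]: F1=0 F2=1 (differ) -> 1
  row 29 [11101]: F1=0 F2=1 (differ) -> 1
  row 30 [11110]: F1=0 F2=1 (differ) -> 1
  row 31 [11111]: F1=0 F2=1 (differ) -> 1
Full result column, 8 rows per line (p,q fixed per line; r,s,t runs 000..111 left to right):
  rows 0-7 [p,q=00]: 00001010  (ones: 2)
  rows 8-15 [p,q=01]: 00001010  (ones: 2)
  rows 16-23 [p,q=10]: 00000000  (ones: 0)
  rows 24-31 [p,q=11]: 00001111  (ones: 4)
Disagreements = 2+2+0+4 = 8

8


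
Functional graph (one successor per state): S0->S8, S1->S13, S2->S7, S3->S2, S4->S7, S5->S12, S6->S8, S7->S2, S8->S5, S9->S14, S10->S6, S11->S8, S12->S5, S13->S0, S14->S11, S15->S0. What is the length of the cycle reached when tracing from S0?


Trace from S0 until a state repeats:
  S0 -> S8 -> S5 -> S12 -> S5
S5 first seen at step 2, revisited at step 4.
Cycle length = 4 - 2 = 2

2


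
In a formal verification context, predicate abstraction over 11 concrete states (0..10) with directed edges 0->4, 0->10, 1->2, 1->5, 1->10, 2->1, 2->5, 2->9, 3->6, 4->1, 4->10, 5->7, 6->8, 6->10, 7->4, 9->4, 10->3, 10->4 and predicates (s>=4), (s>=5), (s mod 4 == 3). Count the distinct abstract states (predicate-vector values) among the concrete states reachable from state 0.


BFS from 0:
Concrete reachable: {0, 1, 2, 3, 4, 5, 6, 7, 8, 9, 10}
Abstract via predicates (s>=4), (s>=5), (s mod 4 == 3):
  (0,0,0) <- {0, 1, 2}
  (0,0,1) <- {3}
  (1,0,0) <- {4}
  (1,1,0) <- {5, 6, 8, 9, 10}
  (1,1,1) <- {7}
Distinct abstract states = 5

5


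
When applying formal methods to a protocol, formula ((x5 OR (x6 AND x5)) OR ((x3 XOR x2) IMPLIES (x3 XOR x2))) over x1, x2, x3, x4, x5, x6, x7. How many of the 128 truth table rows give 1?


Formula: ((x5 OR (x6 AND x5)) OR ((x3 XOR x2) IMPLIES (x3 XOR x2))) over 7 vars (128 rows)
Evaluate each row (x1, x2, x3, x4, x5, x6, x7 as bits, MSB first):
  row 0 [0000000]: ((0 OR (0 AND 0)) OR ((0 XOR 0) IMPLIES (0 XOR 0))) -> 1
  row 1 [0000001]: ((0 OR (0 AND 0)) OR ((0 XOR 0) IMPLIES (0 XOR 0))) -> 1
  row 2 [0000010]: ((0 OR (1 AND 0)) OR ((0 XOR 0) IMPLIES (0 XOR 0))) -> 1
  row 3 [0000011]: ((0 OR (1 AND 0)) OR ((0 XOR 0) IMPLIES (0 XOR 0))) -> 1
  row 4 [0000100]: ((1 OR (0 AND 1)) OR ((0 XOR 0) IMPLIES (0 XOR 0))) -> 1
  (every remaining row is evaluated the same way; all 128 results are listed next)
Full result column, 8 rows per line (x1,x2,x3,x4 fixed per line; x5,x6,x7 runs 000..111 left to right):
  rows 0-7 [x1,x2,x3,x4=0000]: 11111111  (ones: 8)
  rows 8-15 [x1,x2,x3,x4=0001]: 11111111  (ones: 8)
  rows 16-23 [x1,x2,x3,x4=0010]: 11111111  (ones: 8)
  rows 24-31 [x1,x2,x3,x4=0011]: 11111111  (ones: 8)
  rows 32-39 [x1,x2,x3,x4=0100]: 11111111  (ones: 8)
  rows 40-47 [x1,x2,x3,x4=0101]: 11111111  (ones: 8)
  rows 48-55 [x1,x2,x3,x4=0110]: 11111111  (ones: 8)
  rows 56-63 [x1,x2,x3,x4=0111]: 11111111  (ones: 8)
  rows 64-71 [x1,x2,x3,x4=1000]: 11111111  (ones: 8)
  rows 72-79 [x1,x2,x3,x4=1001]: 11111111  (ones: 8)
  rows 80-87 [x1,x2,x3,x4=1010]: 11111111  (ones: 8)
  rows 88-95 [x1,x2,x3,x4=1011]: 11111111  (ones: 8)
  rows 96-103 [x1,x2,x3,x4=1100]: 11111111  (ones: 8)
  rows 104-111 [x1,x2,x3,x4=1101]: 11111111  (ones: 8)
  rows 112-119 [x1,x2,x3,x4=1110]: 11111111  (ones: 8)
  rows 120-127 [x1,x2,x3,x4=1111]: 11111111  (ones: 8)
Count of 1-rows = 8+8+8+8+8+8+8+8+8+8+8+8+8+8+8+8 = 128

128


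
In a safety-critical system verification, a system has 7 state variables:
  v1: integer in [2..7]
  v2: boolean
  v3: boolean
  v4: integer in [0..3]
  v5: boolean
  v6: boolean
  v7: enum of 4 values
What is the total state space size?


State space = product of domain sizes of all variables.
Domain sizes:
  v1 (integer in [2..7]): 6
  v2 (boolean): 2
  v3 (boolean): 2
  v4 (integer in [0..3]): 4
  v5 (boolean): 2
  v6 (boolean): 2
  v7 (enum of 4 values): 4
Product = 6 * 2 * 2 * 4 * 2 * 2 * 4 = 1536

1536


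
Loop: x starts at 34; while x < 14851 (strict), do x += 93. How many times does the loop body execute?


Step 1: x goes from 34 toward 14851 by 93; the body runs while x<14851, so iterations = ceil((bound-start)/step)
Step 2: Distance=14817
Step 3: ceil(14817/93)=160

160


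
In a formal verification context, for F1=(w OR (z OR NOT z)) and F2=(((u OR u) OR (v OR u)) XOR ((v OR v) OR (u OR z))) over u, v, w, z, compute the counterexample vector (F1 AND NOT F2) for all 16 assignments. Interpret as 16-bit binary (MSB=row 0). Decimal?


F1 = (w OR (z OR NOT z))
F2 = (((u OR u) OR (v OR u)) XOR ((v OR v) OR (u OR z)))
Counterexample to F1=>F2 is where F1=1 and F2=0.
Evaluate each row (bits = u,v,w,z, MSB first):
  row 0 [0000]: F1=1 F2=0 -> F1&~F2 -> 1
  row 1 [0001]: F1=1 F2=1 -> F1&~F2 -> 0
  row 2 [0010]: F1=1 F2=0 -> F1&~F2 -> 1
  row 3 [0011]: F1=1 F2=1 -> F1&~F2 -> 0
  row 4 [0100]: F1=1 F2=0 -> F1&~F2 -> 1
  row 5 [0101]: F1=1 F2=0 -> F1&~F2 -> 1
  row 6 [0110]: F1=1 F2=0 -> F1&~F2 -> 1
  row 7 [0111]: F1=1 F2=0 -> F1&~F2 -> 1
  row 8 [1000]: F1=1 F2=0 -> F1&~F2 -> 1
  row 9 [1001]: F1=1 F2=0 -> F1&~F2 -> 1
  row 10 [1010]: F1=1 F2=0 -> F1&~F2 -> 1
  row 11 [1011]: F1=1 F2=0 -> F1&~F2 -> 1
  row 12 [1100]: F1=1 F2=0 -> F1&~F2 -> 1
  row 13 [1101]: F1=1 F2=0 -> F1&~F2 -> 1
  row 14 [1110]: F1=1 F2=0 -> F1&~F2 -> 1
  row 15 [1111]: F1=1 F2=0 -> F1&~F2 -> 1
Full result column, 4 rows per line (u,v fixed per line; w,z runs 00..11 left to right):
  rows 0-3 [u,v=00]: 1010  = hex A
  rows 4-7 [u,v=01]: 1111  = hex F
  rows 8-11 [u,v=10]: 1111  = hex F
  rows 12-15 [u,v=11]: 1111  = hex F
Counterexample vector (row 0 .. row 15) = 1010111111111111
Output column grouped in 4s = 1010 1111 1111 1111 = 0xAFFF
Convert to decimal digit by digit (value = value*16 + digit):
  A -> 10
  10*16 + 15 (F) = 175
  175*16 + 15 (F) = 2815
  2815*16 + 15 (F) = 45055
Decimal = 45055

45055


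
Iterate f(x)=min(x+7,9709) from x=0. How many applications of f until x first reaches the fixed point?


Step 1: x=0, cap=9709, increment=7
Step 2: x grows by 7 each step until capped at 9709; fixed point is x=9709
Step 3: iterations = ceil(9709/7) = 1387

1387


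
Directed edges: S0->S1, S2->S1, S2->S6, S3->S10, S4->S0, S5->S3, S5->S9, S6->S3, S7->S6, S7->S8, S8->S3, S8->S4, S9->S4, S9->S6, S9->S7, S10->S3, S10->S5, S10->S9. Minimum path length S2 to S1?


BFS layer-by-layer from S2:
  dist 0: {S2}
  dist 1: {S1, S6}
  -> S1 reached at distance 1
Shortest path length = 1

1


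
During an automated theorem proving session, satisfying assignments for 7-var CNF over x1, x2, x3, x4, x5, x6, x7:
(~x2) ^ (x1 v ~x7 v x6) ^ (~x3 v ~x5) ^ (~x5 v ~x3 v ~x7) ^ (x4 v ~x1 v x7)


CNF with 5 clauses over 7 vars (128 assignments).
An assignment satisfies CNF iff every clause has >=1 true literal.
Check each row (bits = x1,x2,x3,x4,x5,x6,x7; clause T/F shown):
  row 0 [0000000]: clauses=TTTTT -> 1
  row 1 [0000001]: clauses=TFTTT -> 0
  row 2 [0000010]: clauses=TTTTT -> 1
  row 3 [0000011]: clauses=TTTTT -> 1
  row 4 [0000100]: clauses=TTTTT -> 1
  (every remaining row is evaluated the same way; all 128 results are listed next)
Full result column, 8 rows per line (x1,x2,x3,x4 fixed per line; x5,x6,x7 runs 000..111 left to right):
  rows 0-7 [x1,x2,x3,x4=0000]: 10111011  (ones: 6)
  rows 8-15 [x1,x2,x3,x4=0001]: 10111011  (ones: 6)
  rows 16-23 [x1,x2,x3,x4=0010]: 10110000  (ones: 3)
  rows 24-31 [x1,x2,x3,x4=0011]: 10110000  (ones: 3)
  rows 32-39 [x1,x2,x3,x4=0100]: 00000000  (ones: 0)
  rows 40-47 [x1,x2,x3,x4=0101]: 00000000  (ones: 0)
  rows 48-55 [x1,x2,x3,x4=0110]: 00000000  (ones: 0)
  rows 56-63 [x1,x2,x3,x4=0111]: 00000000  (ones: 0)
  rows 64-71 [x1,x2,x3,x4=1000]: 01010101  (ones: 4)
  rows 72-79 [x1,x2,x3,x4=1001]: 11111111  (ones: 8)
  rows 80-87 [x1,x2,x3,x4=1010]: 01010000  (ones: 2)
  rows 88-95 [x1,x2,x3,x4=1011]: 11110000  (ones: 4)
  rows 96-103 [x1,x2,x3,x4=1100]: 00000000  (ones: 0)
  rows 104-111 [x1,x2,x3,x4=1101]: 00000000  (ones: 0)
  rows 112-119 [x1,x2,x3,x4=1110]: 00000000  (ones: 0)
  rows 120-127 [x1,x2,x3,x4=1111]: 00000000  (ones: 0)
Satisfying assignments = 6+6+3+3+0+0+0+0+4+8+2+4+0+0+0+0 = 36

36


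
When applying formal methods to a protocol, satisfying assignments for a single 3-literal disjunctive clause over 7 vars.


Step 1: Total=2^7=128
Step 2: Unsat when all 3 false: 2^4=16
Step 3: Sat=128-16=112

112


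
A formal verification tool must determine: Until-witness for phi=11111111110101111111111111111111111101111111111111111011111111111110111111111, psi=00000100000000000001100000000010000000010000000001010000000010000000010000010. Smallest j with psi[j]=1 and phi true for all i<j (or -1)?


(phi U psi) at 0: need smallest j with psi[j]=1 and phi[i]=1 for all i in [0,j).
Scan from step 0:
  step 0: phi=1, psi=0 -> continue
  step 1: phi=1, psi=0 -> continue
  step 2: phi=1, psi=0 -> continue
  step 3: phi=1, psi=0 -> continue
  step 5: psi=1 and phi held for [0,5) -> witness found
Witness step = 5

5


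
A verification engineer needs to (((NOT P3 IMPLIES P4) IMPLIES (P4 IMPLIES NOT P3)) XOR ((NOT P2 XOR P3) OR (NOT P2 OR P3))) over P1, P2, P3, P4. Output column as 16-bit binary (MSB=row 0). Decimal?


Formula: (((NOT P3 IMPLIES P4) IMPLIES (P4 IMPLIES NOT P3)) XOR ((NOT P2 XOR P3) OR (NOT P2 OR P3))) over P1, P2, P3, P4 (16 rows)
Evaluate each row (bits = P1,P2,P3,P4, MSB first):
  row 0 [0000]: (((NOT 0 IMPLIES 0) IMPLIES (0 IMPLIES NOT 0)) XOR ((NOT 0 XOR 0) OR (NOT 0 OR 0))) -> 0
  row 1 [0001]: (((NOT 0 IMPLIES 1) IMPLIES (1 IMPLIES NOT 0)) XOR ((NOT 0 XOR 0) OR (NOT 0 OR 0))) -> 0
  row 2 [0010]: (((NOT 1 IMPLIES 0) IMPLIES (0 IMPLIES NOT 1)) XOR ((NOT 0 XOR 1) OR (NOT 0 OR 1))) -> 0
  row 3 [0011]: (((NOT 1 IMPLIES 1) IMPLIES (1 IMPLIES NOT 1)) XOR ((NOT 0 XOR 1) OR (NOT 0 OR 1))) -> 1
  row 4 [0100]: (((NOT 0 IMPLIES 0) IMPLIES (0 IMPLIES NOT 0)) XOR ((NOT 1 XOR 0) OR (NOT 1 OR 0))) -> 1
  row 5 [0101]: (((NOT 0 IMPLIES 1) IMPLIES (1 IMPLIES NOT 0)) XOR ((NOT 1 XOR 0) OR (NOT 1 OR 0))) -> 1
  row 6 [0110]: (((NOT 1 IMPLIES 0) IMPLIES (0 IMPLIES NOT 1)) XOR ((NOT 1 XOR 1) OR (NOT 1 OR 1))) -> 0
  row 7 [0111]: (((NOT 1 IMPLIES 1) IMPLIES (1 IMPLIES NOT 1)) XOR ((NOT 1 XOR 1) OR (NOT 1 OR 1))) -> 1
  row 8 [1000]: (((NOT 0 IMPLIES 0) IMPLIES (0 IMPLIES NOT 0)) XOR ((NOT 0 XOR 0) OR (NOT 0 OR 0))) -> 0
  row 9 [1001]: (((NOT 0 IMPLIES 1) IMPLIES (1 IMPLIES NOT 0)) XOR ((NOT 0 XOR 0) OR (NOT 0 OR 0))) -> 0
  row 10 [1010]: (((NOT 1 IMPLIES 0) IMPLIES (0 IMPLIES NOT 1)) XOR ((NOT 0 XOR 1) OR (NOT 0 OR 1))) -> 0
  row 11 [1011]: (((NOT 1 IMPLIES 1) IMPLIES (1 IMPLIES NOT 1)) XOR ((NOT 0 XOR 1) OR (NOT 0 OR 1))) -> 1
  row 12 [1100]: (((NOT 0 IMPLIES 0) IMPLIES (0 IMPLIES NOT 0)) XOR ((NOT 1 XOR 0) OR (NOT 1 OR 0))) -> 1
  row 13 [1101]: (((NOT 0 IMPLIES 1) IMPLIES (1 IMPLIES NOT 0)) XOR ((NOT 1 XOR 0) OR (NOT 1 OR 0))) -> 1
  row 14 [1110]: (((NOT 1 IMPLIES 0) IMPLIES (0 IMPLIES NOT 1)) XOR ((NOT 1 XOR 1) OR (NOT 1 OR 1))) -> 0
  row 15 [1111]: (((NOT 1 IMPLIES 1) IMPLIES (1 IMPLIES NOT 1)) XOR ((NOT 1 XOR 1) OR (NOT 1 OR 1))) -> 1
Full result column, 4 rows per line (P1,P2 fixed per line; P3,P4 runs 00..11 left to right):
  rows 0-3 [P1,P2=00]: 0001  = hex 1
  rows 4-7 [P1,P2=01]: 1101  = hex D
  rows 8-11 [P1,P2=10]: 0001  = hex 1
  rows 12-15 [P1,P2=11]: 1101  = hex D
Output column (row 0 .. row 15) = 0001110100011101
Output column grouped in 4s = 0001 1101 0001 1101 = 0x1D1D
Convert to decimal digit by digit (value = value*16 + digit):
  1 -> 1
  1*16 + 13 (D) = 29
  29*16 + 1 = 465
  465*16 + 13 (D) = 7453
Decimal = 7453

7453


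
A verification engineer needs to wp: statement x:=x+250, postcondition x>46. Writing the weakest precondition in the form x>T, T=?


Formula: wp(x:=E, P) = P[E/x] (substitute E for x in postcondition)
Step 1: Postcondition: x>46
Step 2: Substitute x+250 for x: x+250>46
Step 3: Solve for x: x > 46-250 = -204

-204


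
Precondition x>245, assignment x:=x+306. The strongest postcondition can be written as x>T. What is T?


Formula: sp(P, x:=E) = exists old_x. (x = E[old_x/x]) AND P[old_x/x] (old_x is the value of x before the assignment; eliminate old_x by solving x = E[old_x/x] for old_x)
Step 1: Precondition P: x>245, i.e. old_x > 245
Step 2: Assignment gives x = old_x + 306, so old_x = x - 306
Step 3: Substitute into P: x - 306 > 245
Step 4: Simplify: x > 245+306 = 551

551


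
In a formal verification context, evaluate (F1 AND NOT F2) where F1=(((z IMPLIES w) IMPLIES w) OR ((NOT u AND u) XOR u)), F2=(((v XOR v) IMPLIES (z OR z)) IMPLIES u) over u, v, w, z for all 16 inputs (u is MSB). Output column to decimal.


F1 = (((z IMPLIES w) IMPLIES w) OR ((NOT u AND u) XOR u))
F2 = (((v XOR v) IMPLIES (z OR z)) IMPLIES u)
Counterexample to F1=>F2 is where F1=1 and F2=0.
Evaluate each row (bits = u,v,w,z, MSB first):
  row 0 [0000]: F1=0 F2=0 -> F1&~F2 -> 0
  row 1 [0001]: F1=1 F2=0 -> F1&~F2 -> 1
  row 2 [0010]: F1=1 F2=0 -> F1&~F2 -> 1
  row 3 [0011]: F1=1 F2=0 -> F1&~F2 -> 1
  row 4 [0100]: F1=0 F2=0 -> F1&~F2 -> 0
  row 5 [0101]: F1=1 F2=0 -> F1&~F2 -> 1
  row 6 [0110]: F1=1 F2=0 -> F1&~F2 -> 1
  row 7 [0111]: F1=1 F2=0 -> F1&~F2 -> 1
  row 8 [1000]: F1=1 F2=1 -> F1&~F2 -> 0
  row 9 [1001]: F1=1 F2=1 -> F1&~F2 -> 0
  row 10 [1010]: F1=1 F2=1 -> F1&~F2 -> 0
  row 11 [1011]: F1=1 F2=1 -> F1&~F2 -> 0
  row 12 [1100]: F1=1 F2=1 -> F1&~F2 -> 0
  row 13 [1101]: F1=1 F2=1 -> F1&~F2 -> 0
  row 14 [1110]: F1=1 F2=1 -> F1&~F2 -> 0
  row 15 [1111]: F1=1 F2=1 -> F1&~F2 -> 0
Full result column, 4 rows per line (u,v fixed per line; w,z runs 00..11 left to right):
  rows 0-3 [u,v=00]: 0111  = hex 7
  rows 4-7 [u,v=01]: 0111  = hex 7
  rows 8-11 [u,v=10]: 0000  = hex 0
  rows 12-15 [u,v=11]: 0000  = hex 0
Counterexample vector (row 0 .. row 15) = 0111011100000000
Output column grouped in 4s = 0111 0111 0000 0000 = 0x7700
Convert to decimal digit by digit (value = value*16 + digit):
  7 -> 7
  7*16 + 7 = 119
  119*16 + 0 = 1904
  1904*16 + 0 = 30464
Decimal = 30464

30464


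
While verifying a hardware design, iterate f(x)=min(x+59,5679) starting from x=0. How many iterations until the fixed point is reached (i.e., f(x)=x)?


Step 1: x=0, cap=5679, increment=59
Step 2: x grows by 59 each step until capped at 5679; fixed point is x=5679
Step 3: iterations = ceil(5679/59) = 97

97


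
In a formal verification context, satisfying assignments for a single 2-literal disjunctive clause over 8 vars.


Step 1: Total=2^8=256
Step 2: Unsat when all 2 false: 2^6=64
Step 3: Sat=256-64=192

192


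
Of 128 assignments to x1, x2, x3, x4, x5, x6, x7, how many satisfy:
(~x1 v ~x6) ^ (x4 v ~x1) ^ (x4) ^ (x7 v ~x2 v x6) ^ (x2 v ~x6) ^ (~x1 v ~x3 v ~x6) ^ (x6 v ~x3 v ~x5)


CNF with 7 clauses over 7 vars (128 assignments).
An assignment satisfies CNF iff every clause has >=1 true literal.
Check each row (bits = x1,x2,x3,x4,x5,x6,x7; clause T/F shown):
  row 0 [0000000]: clauses=TTFTTTT -> 0
  row 1 [0000001]: clauses=TTFTTTT -> 0
  row 2 [0000010]: clauses=TTFTFTT -> 0
  row 3 [0000011]: clauses=TTFTFTT -> 0
  row 4 [0000100]: clauses=TTFTTTT -> 0
  (every remaining row is evaluated the same way; all 128 results are listed next)
Full result column, 8 rows per line (x1,x2,x3,x4 fixed per line; x5,x6,x7 runs 000..111 left to right):
  rows 0-7 [x1,x2,x3,x4=0000]: 00000000  (ones: 0)
  rows 8-15 [x1,x2,x3,x4=0001]: 11001100  (ones: 4)
  rows 16-23 [x1,x2,x3,x4=0010]: 00000000  (ones: 0)
  rows 24-31 [x1,x2,x3,x4=0011]: 11000000  (ones: 2)
  rows 32-39 [x1,x2,x3,x4=0100]: 00000000  (ones: 0)
  rows 40-47 [x1,x2,x3,x4=0101]: 01110111  (ones: 6)
  rows 48-55 [x1,x2,x3,x4=0110]: 00000000  (ones: 0)
  rows 56-63 [x1,x2,x3,x4=0111]: 01110011  (ones: 5)
  rows 64-71 [x1,x2,x3,x4=1000]: 00000000  (ones: 0)
  rows 72-79 [x1,x2,x3,x4=1001]: 11001100  (ones: 4)
  rows 80-87 [x1,x2,x3,x4=1010]: 00000000  (ones: 0)
  rows 88-95 [x1,x2,x3,x4=1011]: 11000000  (ones: 2)
  rows 96-103 [x1,x2,x3,x4=1100]: 00000000  (ones: 0)
  rows 104-111 [x1,x2,x3,x4=1101]: 01000100  (ones: 2)
  rows 112-119 [x1,x2,x3,x4=1110]: 00000000  (ones: 0)
  rows 120-127 [x1,x2,x3,x4=1111]: 01000000  (ones: 1)
Satisfying assignments = 0+4+0+2+0+6+0+5+0+4+0+2+0+2+0+1 = 26

26


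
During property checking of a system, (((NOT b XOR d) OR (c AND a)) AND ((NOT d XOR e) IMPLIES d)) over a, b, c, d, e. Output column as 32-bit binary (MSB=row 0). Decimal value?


Formula: (((NOT b XOR d) OR (c AND a)) AND ((NOT d XOR e) IMPLIES d)) over a, b, c, d, e (32 rows)
Evaluate each row (bits = a,b,c,d,e, MSB first):
  row 0 [00000]: (((NOT 0 XOR 0) OR (0 AND 0)) AND ((NOT 0 XOR 0) IMPLIES 0)) -> 0
  row 1 [00001]: (((NOT 0 XOR 0) OR (0 AND 0)) AND ((NOT 0 XOR 1) IMPLIES 0)) -> 1
  row 2 [00010]: (((NOT 0 XOR 1) OR (0 AND 0)) AND ((NOT 1 XOR 0) IMPLIES 1)) -> 0
  row 3 [00011]: (((NOT 0 XOR 1) OR (0 AND 0)) AND ((NOT 1 XOR 1) IMPLIES 1)) -> 0
  row 4 [00100]: (((NOT 0 XOR 0) OR (1 AND 0)) AND ((NOT 0 XOR 0) IMPLIES 0)) -> 0
  row 5 [00101]: (((NOT 0 XOR 0) OR (1 AND 0)) AND ((NOT 0 XOR 1) IMPLIES 0)) -> 1
  row 6 [00110]: (((NOT 0 XOR 1) OR (1 AND 0)) AND ((NOT 1 XOR 0) IMPLIES 1)) -> 0
  row 7 [00111]: (((NOT 0 XOR 1) OR (1 AND 0)) AND ((NOT 1 XOR 1) IMPLIES 1)) -> 0
  row 8 [01000]: (((NOT 1 XOR 0) OR (0 AND 0)) AND ((NOT 0 XOR 0) IMPLIES 0)) -> 0
  row 9 [01001]: (((NOT 1 XOR 0) OR (0 AND 0)) AND ((NOT 0 XOR 1) IMPLIES 0)) -> 0
  row 10 [01010]: (((NOT 1 XOR 1) OR (0 AND 0)) AND ((NOT 1 XOR 0) IMPLIES 1)) -> 1
  row 11 [01011]: (((NOT 1 XOR 1) OR (0 AND 0)) AND ((NOT 1 XOR 1) IMPLIES 1)) -> 1
  row 12 [01100]: (((NOT 1 XOR 0) OR (1 AND 0)) AND ((NOT 0 XOR 0) IMPLIES 0)) -> 0
  row 13 [01101]: (((NOT 1 XOR 0) OR (1 AND 0)) AND ((NOT 0 XOR 1) IMPLIES 0)) -> 0
  row 14 [01110]: (((NOT 1 XOR 1) OR (1 AND 0)) AND ((NOT 1 XOR 0) IMPLIES 1)) -> 1
  row 15 [01111]: (((NOT 1 XOR 1) OR (1 AND 0)) AND ((NOT 1 XOR 1) IMPLIES 1)) -> 1
  row 16 [10000]: (((NOT 0 XOR 0) OR (0 AND 1)) AND ((NOT 0 XOR 0) IMPLIES 0)) -> 0
  row 17 [10001]: (((NOT 0 XOR 0) OR (0 AND 1)) AND ((NOT 0 XOR 1) IMPLIES 0)) -> 1
  row 18 [10010]: (((NOT 0 XOR 1) OR (0 AND 1)) AND ((NOT 1 XOR 0) IMPLIES 1)) -> 0
  row 19 [10011]: (((NOT 0 XOR 1) OR (0 AND 1)) AND ((NOT 1 XOR 1) IMPLIES 1)) -> 0
  row 20 [10100]: (((NOT 0 XOR 0) OR (1 AND 1)) AND ((NOT 0 XOR 0) IMPLIES 0)) -> 0
  row 21 [10101]: (((NOT 0 XOR 0) OR (1 AND 1)) AND ((NOT 0 XOR 1) IMPLIES 0)) -> 1
  row 22 [10110]: (((NOT 0 XOR 1) OR (1 AND 1)) AND ((NOT 1 XOR 0) IMPLIES 1)) -> 1
  row 23 [10111]: (((NOT 0 XOR 1) OR (1 AND 1)) AND ((NOT 1 XOR 1) IMPLIES 1)) -> 1
  row 24 [11000]: (((NOT 1 XOR 0) OR (0 AND 1)) AND ((NOT 0 XOR 0) IMPLIES 0)) -> 0
  row 25 [11001]: (((NOT 1 XOR 0) OR (0 AND 1)) AND ((NOT 0 XOR 1) IMPLIES 0)) -> 0
  row 26 [11010]: (((NOT 1 XOR 1) OR (0 AND 1)) AND ((NOT 1 XOR 0) IMPLIES 1)) -> 1
  row 27 [11011]: (((NOT 1 XOR 1) OR (0 AND 1)) AND ((NOT 1 XOR 1) IMPLIES 1)) -> 1
  row 28 [11100]: (((NOT 1 XOR 0) OR (1 AND 1)) AND ((NOT 0 XOR 0) IMPLIES 0)) -> 0
  row 29 [11101]: (((NOT 1 XOR 0) OR (1 AND 1)) AND ((NOT 0 XOR 1) IMPLIES 0)) -> 1
  row 30 [11110]: (((NOT 1 XOR 1) OR (1 AND 1)) AND ((NOT 1 XOR 0) IMPLIES 1)) -> 1
  row 31 [11111]: (((NOT 1 XOR 1) OR (1 AND 1)) AND ((NOT 1 XOR 1) IMPLIES 1)) -> 1
Full result column, 4 rows per line (a,b,c fixed per line; d,e runs 00..11 left to right):
  rows 0-3 [a,b,c=000]: 0100  = hex 4
  rows 4-7 [a,b,c=001]: 0100  = hex 4
  rows 8-11 [a,b,c=010]: 0011  = hex 3
  rows 12-15 [a,b,c=011]: 0011  = hex 3
  rows 16-19 [a,b,c=100]: 0100  = hex 4
  rows 20-23 [a,b,c=101]: 0111  = hex 7
  rows 24-27 [a,b,c=110]: 0011  = hex 3
  rows 28-31 [a,b,c=111]: 0111  = hex 7
Output column (row 0 .. row 31) = 01000100001100110100011100110111
Output column grouped in 4s = 0100 0100 0011 0011 0100 0111 0011 0111 = 0x44334737
Convert to decimal digit by digit (value = value*16 + digit):
  4 -> 4
  4*16 + 4 = 68
  68*16 + 3 = 1091
  1091*16 + 3 = 17459
  17459*16 + 4 = 279348
  279348*16 + 7 = 4469575
  4469575*16 + 3 = 71513203
  71513203*16 + 7 = 1144211255
Decimal = 1144211255

1144211255
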